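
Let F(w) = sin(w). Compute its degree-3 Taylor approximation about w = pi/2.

F(pi/2) = 1
F′(pi/2) = 0
F′′(pi/2) = -1
F′′′(pi/2) = 0
Dividing each by k! gives the coefficients c_0, ..., c_3.

1 - (w - pi/2)^2/2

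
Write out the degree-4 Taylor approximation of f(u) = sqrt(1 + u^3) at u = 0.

Use the known series and substitute for the argument.
f(0) = 1
f′(0) = 0
f′′(0) = 0
f′′′(0) = 3
f^(4)(0) = 0
The Taylor polynomial is Σ f^(k)(0)/k! · u^k.

u^3/2 + 1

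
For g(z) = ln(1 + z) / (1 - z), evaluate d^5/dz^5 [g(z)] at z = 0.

94

Use 1/(1 - r) = Σ r^k on the denominator, then take the Cauchy product.
The coefficient of z^5 in the expansion is 47/60, so g^(5)(0) = 5! * (47/60) = 94.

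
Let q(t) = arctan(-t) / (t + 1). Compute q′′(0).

2

Multiply the numerator's expansion by the denominator's geometric series.
The coefficient of t^2 in the expansion is 1, so q′′(0) = 2! * (1) = 2.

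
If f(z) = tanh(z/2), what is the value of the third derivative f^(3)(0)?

Compute the successive derivatives at the expansion point and divide by k!.
From the series, [z^3] f = -1/24; multiply by 3! = 6 to get -1/4.

-1/4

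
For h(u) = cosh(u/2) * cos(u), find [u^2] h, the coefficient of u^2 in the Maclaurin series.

-3/8

Expand each factor separately, then convolve coefficients.
h(0) = 1
h′(0) = 0
h′′(0) = -3/4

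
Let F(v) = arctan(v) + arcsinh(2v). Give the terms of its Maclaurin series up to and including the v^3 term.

Combine the two series term by term.
F(0) = 0
F′(0) = 3
F′′(0) = 0
F′′′(0) = -10

-5*v^3/3 + 3*v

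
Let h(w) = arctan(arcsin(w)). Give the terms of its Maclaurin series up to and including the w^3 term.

-w^3/6 + w

Compose series: expand the inner function first, then feed it into the outer expansion.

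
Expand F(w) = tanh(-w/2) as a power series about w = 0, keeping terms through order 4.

Compute the successive derivatives at the expansion point and divide by k!.
F(0) = 0
F′(0) = -1/2
F′′(0) = 0
F′′′(0) = 1/4
F^(4)(0) = 0
Dividing each by k! gives the coefficients c_0, ..., c_4.

w^3/24 - w/2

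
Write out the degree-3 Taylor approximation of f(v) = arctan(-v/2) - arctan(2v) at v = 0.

Add the two expansions coefficient-wise.
f(0) = 0
f′(0) = -5/2
f′′(0) = 0
f′′′(0) = 65/4
The Taylor polynomial is Σ f^(k)(0)/k! · v^k.

65*v^3/24 - 5*v/2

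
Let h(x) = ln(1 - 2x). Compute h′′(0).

-4

The coefficient of x^2 in the expansion is -2, so h′′(0) = 2! * (-2) = -4.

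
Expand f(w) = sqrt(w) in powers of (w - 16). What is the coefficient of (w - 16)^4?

-5/2097152

f(16) = 4
f′(16) = 1/8
f′′(16) = -1/256
f′′′(16) = 3/8192
f^(4)(16) = -15/262144
So c_4 = f^(4)(16)/4! = -5/2097152.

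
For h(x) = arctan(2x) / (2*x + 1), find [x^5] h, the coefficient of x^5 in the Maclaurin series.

Use 1/(1 - r) = Σ r^k on the denominator, then take the Cauchy product.
h(0) = 0
h′(0) = 2
h′′(0) = -8
h′′′(0) = 32
h^(4)(0) = -256
h^(5)(0) = 3328
So c_5 = h^(5)(0)/5! = 416/15.

416/15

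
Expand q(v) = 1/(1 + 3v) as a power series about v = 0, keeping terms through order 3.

-27*v^3 + 9*v^2 - 3*v + 1

q(0) = 1
q′(0) = -3
q′′(0) = 18
q′′′(0) = -162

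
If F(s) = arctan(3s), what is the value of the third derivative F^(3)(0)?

-54

Use the known series and substitute for the argument.
The coefficient of s^3 in the expansion is -9, so F′′′(0) = 3! * (-9) = -54.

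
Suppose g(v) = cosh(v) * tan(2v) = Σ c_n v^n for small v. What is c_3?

Multiply the two series term by term and collect like powers.
[v^0] = 0;  [v^1] = 2;  [v^2] = 0;  [v^3] = 11/3.
So c_3 = g′′′(0)/3! = 11/3.

11/3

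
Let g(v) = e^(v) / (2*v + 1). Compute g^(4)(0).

Expand 1/(denominator) as a geometric series and multiply by the numerator's series.
From the series, [v^4] g = 233/24; multiply by 4! = 24 to get 233.

233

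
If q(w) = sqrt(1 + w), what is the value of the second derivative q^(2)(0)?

Compute the successive derivatives at the expansion point and divide by k!.
The coefficient of w^2 in the expansion is -1/8, so q′′(0) = 2! * (-1/8) = -1/4.

-1/4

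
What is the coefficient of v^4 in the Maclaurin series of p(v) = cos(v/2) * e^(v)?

-7/384

Write out both Maclaurin series and multiply, keeping only the needed powers.
p(0) = 1
p′(0) = 1
p′′(0) = 3/4
p′′′(0) = 1/4
p^(4)(0) = -7/16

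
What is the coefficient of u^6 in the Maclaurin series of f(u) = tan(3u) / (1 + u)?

-222/5

Multiply the two series term by term and collect like powers.
[u^0] = 0;  [u^1] = 3;  [u^2] = -3;  [u^3] = 12;  [u^4] = -12;  [u^5] = 222/5;  [u^6] = -222/5.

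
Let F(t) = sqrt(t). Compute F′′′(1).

Apply the Taylor formula c_k = f^(k)(a)/k!.
The coefficient of (t - 1)^3 in the expansion is 1/16, so F′′′(1) = 3! * (1/16) = 3/8.

3/8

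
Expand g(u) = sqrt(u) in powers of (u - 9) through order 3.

(u - 9)^3/3888 - (u - 9)^2/216 + (u - 9)/6 + 3

Use the known series and substitute for the argument.
g(9) = 3
g′(9) = 1/6
g′′(9) = -1/108
g′′′(9) = 1/648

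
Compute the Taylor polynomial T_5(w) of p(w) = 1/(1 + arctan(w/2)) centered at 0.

-w^5/160 + w^4/48 - w^3/12 + w^2/4 - w/2 + 1

Plug the Maclaurin series of the inner function into that of the outer and collect terms.
[w^0] = 1;  [w^1] = -1/2;  [w^2] = 1/4;  [w^3] = -1/12;  [w^4] = 1/48;  [w^5] = -1/160.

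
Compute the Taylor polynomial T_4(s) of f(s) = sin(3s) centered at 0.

-9*s^3/2 + 3*s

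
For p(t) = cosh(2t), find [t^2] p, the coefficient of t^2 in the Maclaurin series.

2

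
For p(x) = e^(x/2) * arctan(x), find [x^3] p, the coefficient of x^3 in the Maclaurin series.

-5/24

Write out both Maclaurin series and multiply, keeping only the needed powers.
p(0) = 0
p′(0) = 1
p′′(0) = 1
p′′′(0) = -5/4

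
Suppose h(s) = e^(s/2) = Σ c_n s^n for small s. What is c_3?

1/48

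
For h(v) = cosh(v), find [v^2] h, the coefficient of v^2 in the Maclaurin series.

1/2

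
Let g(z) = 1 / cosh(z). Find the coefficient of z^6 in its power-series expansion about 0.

-61/720

Divide the numerator series by the denominator series (power-series long division).
g(0) = 1
g′(0) = 0
g′′(0) = -1
g′′′(0) = 0
g^(4)(0) = 5
g^(5)(0) = 0
g^(6)(0) = -61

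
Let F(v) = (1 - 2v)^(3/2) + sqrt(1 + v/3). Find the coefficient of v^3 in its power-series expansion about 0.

217/432

Add the two expansions coefficient-wise.
[v^0] = 2;  [v^1] = -17/6;  [v^2] = 107/72;  [v^3] = 217/432.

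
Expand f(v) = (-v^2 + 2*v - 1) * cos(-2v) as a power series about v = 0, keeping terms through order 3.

Multiply each power in the prefactor through the base expansion.
f(0) = -1
f′(0) = 2
f′′(0) = 2
f′′′(0) = -24
Then c_k = f^(k)(0)/k! gives each Taylor coefficient.

-4*v^3 + v^2 + 2*v - 1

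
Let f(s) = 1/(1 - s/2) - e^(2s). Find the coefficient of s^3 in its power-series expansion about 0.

-29/24

Combine the two series term by term.
[s^0] = 0;  [s^1] = -3/2;  [s^2] = -7/4;  [s^3] = -29/24.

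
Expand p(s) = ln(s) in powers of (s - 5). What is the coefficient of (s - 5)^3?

Apply the Taylor formula c_k = f^(k)(a)/k!.
So c_3 = p′′′(5)/3! = 1/375.

1/375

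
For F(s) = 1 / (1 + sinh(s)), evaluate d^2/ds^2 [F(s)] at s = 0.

2

Expand as Σ (-1)^k u^k with u equal to the inner function's series.
The coefficient of s^2 in the expansion is 1, so F′′(0) = 2! * (1) = 2.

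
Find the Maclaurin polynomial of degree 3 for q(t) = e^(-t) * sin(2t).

Write out both Maclaurin series and multiply, keeping only the needed powers.
[t^0] = 0;  [t^1] = 2;  [t^2] = -2;  [t^3] = -1/3.

-t^3/3 - 2*t^2 + 2*t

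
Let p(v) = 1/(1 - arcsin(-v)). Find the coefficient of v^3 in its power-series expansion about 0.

-7/6

Let u equal the inner series; expand the outer function in u and truncate.
[v^0] = 1;  [v^1] = -1;  [v^2] = 1;  [v^3] = -7/6.
So c_3 = p′′′(0)/3! = -7/6.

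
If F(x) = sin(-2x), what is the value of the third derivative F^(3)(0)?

8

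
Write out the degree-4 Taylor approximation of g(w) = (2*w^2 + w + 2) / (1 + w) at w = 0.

Distribute the polynomial across the series and collect like powers.
g(0) = 2
g′(0) = -1
g′′(0) = 6
g′′′(0) = -18
g^(4)(0) = 72

3*w^4 - 3*w^3 + 3*w^2 - w + 2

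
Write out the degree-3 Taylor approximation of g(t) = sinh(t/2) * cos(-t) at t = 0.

-11*t^3/48 + t/2

Take the Cauchy product of the two expansions.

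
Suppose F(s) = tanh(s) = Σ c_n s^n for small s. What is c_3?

-1/3

Compute the successive derivatives at the expansion point and divide by k!.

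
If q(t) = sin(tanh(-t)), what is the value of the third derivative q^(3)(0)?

3

Plug the Maclaurin series of the inner function into that of the outer and collect terms.
The coefficient of t^3 in the expansion is 1/2, so q′′′(0) = 3! * (1/2) = 3.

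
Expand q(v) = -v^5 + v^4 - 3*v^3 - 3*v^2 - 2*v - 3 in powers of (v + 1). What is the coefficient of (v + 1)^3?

-17

Apply the Taylor formula c_k = f^(k)(a)/k!.
q(-1) = 1
q′(-1) = -14
q′′(-1) = 44
q′′′(-1) = -102
So c_3 = q′′′(-1)/3! = -17.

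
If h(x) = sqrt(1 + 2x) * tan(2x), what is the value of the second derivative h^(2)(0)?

4

Write out both Maclaurin series and multiply, keeping only the needed powers.
From the series, [x^2] h = 2; multiply by 2! = 2 to get 4.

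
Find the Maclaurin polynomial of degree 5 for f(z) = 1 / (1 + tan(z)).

Expand as Σ (-1)^k u^k with u equal to the inner function's series.

-32*z^5/15 + 5*z^4/3 - 4*z^3/3 + z^2 - z + 1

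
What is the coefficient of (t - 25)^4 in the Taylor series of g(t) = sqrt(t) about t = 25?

Use the known series and substitute for the argument.

-1/2000000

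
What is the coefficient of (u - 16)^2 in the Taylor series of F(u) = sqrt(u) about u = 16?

-1/512

Differentiate repeatedly and evaluate at the center.
[(u - 16)^0] = 4;  [(u - 16)^1] = 1/8;  [(u - 16)^2] = -1/512.
So c_2 = F′′(16)/2! = -1/512.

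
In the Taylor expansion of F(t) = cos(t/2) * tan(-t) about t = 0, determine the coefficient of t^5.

Take the Cauchy product of the two expansions.
F(0) = 0
F′(0) = -1
F′′(0) = 0
F′′′(0) = -5/4
F^(4)(0) = 0
F^(5)(0) = -181/16

-181/1920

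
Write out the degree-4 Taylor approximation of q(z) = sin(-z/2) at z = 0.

z^3/48 - z/2

q(0) = 0
q′(0) = -1/2
q′′(0) = 0
q′′′(0) = 1/8
q^(4)(0) = 0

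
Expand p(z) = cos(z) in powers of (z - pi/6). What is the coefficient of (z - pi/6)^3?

p(pi/6) = sqrt(3)/2
p′(pi/6) = -1/2
p′′(pi/6) = -sqrt(3)/2
p′′′(pi/6) = 1/2
Dividing each by k! gives the coefficients c_0, ..., c_3.

1/12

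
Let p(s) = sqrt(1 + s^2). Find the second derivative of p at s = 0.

Use the known series and substitute for the argument.
The coefficient of s^2 in the expansion is 1/2, so p′′(0) = 2! * (1/2) = 1.

1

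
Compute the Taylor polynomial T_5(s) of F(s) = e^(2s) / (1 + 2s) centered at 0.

Multiply the two series term by term and collect like powers.
F(0) = 1
F′(0) = 0
F′′(0) = 4
F′′′(0) = -16
F^(4)(0) = 144
F^(5)(0) = -1408
The Taylor polynomial is Σ F^(k)(0)/k! · s^k.

-176*s^5/15 + 6*s^4 - 8*s^3/3 + 2*s^2 + 1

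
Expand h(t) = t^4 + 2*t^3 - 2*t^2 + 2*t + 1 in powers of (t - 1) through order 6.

h(1) = 4
h′(1) = 8
h′′(1) = 20
h′′′(1) = 36
h^(4)(1) = 24
h^(5)(1) = 0
h^(6)(1) = 0

(t - 1)^4 + 6*(t - 1)^3 + 10*(t - 1)^2 + 8*(t - 1) + 4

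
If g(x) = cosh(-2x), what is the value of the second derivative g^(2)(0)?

The coefficient of x^2 in the expansion is 2, so g′′(0) = 2! * (2) = 4.

4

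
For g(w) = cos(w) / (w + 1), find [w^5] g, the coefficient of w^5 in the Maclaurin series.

-13/24

Multiply the numerator's expansion by the denominator's geometric series.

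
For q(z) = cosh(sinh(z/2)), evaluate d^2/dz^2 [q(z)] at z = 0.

1/4

Let u equal the inner series; expand the outer function in u and truncate.
From the series, [z^2] q = 1/8; multiply by 2! = 2 to get 1/4.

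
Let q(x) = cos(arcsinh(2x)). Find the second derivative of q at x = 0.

Substitute the inner expansion into the outer series and collect powers.
The coefficient of x^2 in the expansion is -2, so q′′(0) = 2! * (-2) = -4.

-4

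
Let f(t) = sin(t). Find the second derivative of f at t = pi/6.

-1/2

From the series, [(t - pi/6)^2] f = -1/4; multiply by 2! = 2 to get -1/2.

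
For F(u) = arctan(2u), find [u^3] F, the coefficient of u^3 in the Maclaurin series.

-8/3

[u^0] = 0;  [u^1] = 2;  [u^2] = 0;  [u^3] = -8/3.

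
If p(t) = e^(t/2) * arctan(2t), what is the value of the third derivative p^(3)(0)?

Take the Cauchy product of the two expansions.
From the series, [t^3] p = -29/12; multiply by 3! = 6 to get -29/2.

-29/2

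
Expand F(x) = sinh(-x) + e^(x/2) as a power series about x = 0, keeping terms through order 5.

-31*x^5/3840 + x^4/384 - 7*x^3/48 + x^2/8 - x/2 + 1

Add the two expansions coefficient-wise.
F(0) = 1
F′(0) = -1/2
F′′(0) = 1/4
F′′′(0) = -7/8
F^(4)(0) = 1/16
F^(5)(0) = -31/32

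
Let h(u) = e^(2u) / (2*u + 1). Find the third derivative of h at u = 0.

Use 1/(1 - r) = Σ r^k on the denominator, then take the Cauchy product.
From the series, [u^3] h = -8/3; multiply by 3! = 6 to get -16.

-16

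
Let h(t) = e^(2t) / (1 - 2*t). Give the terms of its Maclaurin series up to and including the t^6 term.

7828*t^6/45 + 1304*t^5/15 + 130*t^4/3 + 64*t^3/3 + 10*t^2 + 4*t + 1

Multiply the numerator's expansion by the denominator's geometric series.
h(0) = 1
h′(0) = 4
h′′(0) = 20
h′′′(0) = 128
h^(4)(0) = 1040
h^(5)(0) = 10432
h^(6)(0) = 125248
Dividing each by k! gives the coefficients c_0, ..., c_6.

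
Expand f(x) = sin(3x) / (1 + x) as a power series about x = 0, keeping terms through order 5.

21*x^5/40 + 3*x^4/2 - 3*x^3/2 - 3*x^2 + 3*x

Write out both Maclaurin series and multiply, keeping only the needed powers.
[x^0] = 0;  [x^1] = 3;  [x^2] = -3;  [x^3] = -3/2;  [x^4] = 3/2;  [x^5] = 21/40.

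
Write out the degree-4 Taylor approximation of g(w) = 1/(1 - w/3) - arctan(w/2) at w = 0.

Expand each term separately and add.
g(0) = 1
g′(0) = -1/6
g′′(0) = 2/9
g′′′(0) = 17/36
g^(4)(0) = 8/27

w^4/81 + 17*w^3/216 + w^2/9 - w/6 + 1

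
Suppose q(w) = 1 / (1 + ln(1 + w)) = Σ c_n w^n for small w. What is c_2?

Expand as Σ (-1)^k u^k with u equal to the inner function's series.
q(0) = 1
q′(0) = -1
q′′(0) = 3
So c_2 = q′′(0)/2! = 3/2.

3/2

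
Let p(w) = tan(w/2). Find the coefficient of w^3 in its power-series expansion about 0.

1/24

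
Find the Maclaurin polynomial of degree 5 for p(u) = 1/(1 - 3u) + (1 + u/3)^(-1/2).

1679609*u^5/6912 + 839843*u^4/10368 + 11659*u^3/432 + 217*u^2/24 + 17*u/6 + 2

Add the two expansions coefficient-wise.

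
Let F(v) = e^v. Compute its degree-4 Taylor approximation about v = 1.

e*(v - 1)^4/24 + e*(v - 1)^3/6 + e*(v - 1)^2/2 + e*(v - 1) + e

Differentiate repeatedly and evaluate at the center.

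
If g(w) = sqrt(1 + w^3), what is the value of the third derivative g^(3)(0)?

The coefficient of w^3 in the expansion is 1/2, so g′′′(0) = 3! * (1/2) = 3.

3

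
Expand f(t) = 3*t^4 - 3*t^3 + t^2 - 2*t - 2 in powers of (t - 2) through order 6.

3*(t - 2)^4 + 21*(t - 2)^3 + 55*(t - 2)^2 + 62*(t - 2) + 22

Use the known series and substitute for the argument.
f(2) = 22
f′(2) = 62
f′′(2) = 110
f′′′(2) = 126
f^(4)(2) = 72
f^(5)(2) = 0
f^(6)(2) = 0
Then c_k = f^(k)(2)/k! gives each Taylor coefficient.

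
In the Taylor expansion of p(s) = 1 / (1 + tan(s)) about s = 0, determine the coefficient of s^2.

Expand as Σ (-1)^k u^k with u equal to the inner function's series.
p(0) = 1
p′(0) = -1
p′′(0) = 2
So c_2 = p′′(0)/2! = 1.

1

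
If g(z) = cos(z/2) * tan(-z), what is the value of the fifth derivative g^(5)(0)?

-181/16

Expand each factor separately, then convolve coefficients.
The coefficient of z^5 in the expansion is -181/1920, so g^(5)(0) = 5! * (-181/1920) = -181/16.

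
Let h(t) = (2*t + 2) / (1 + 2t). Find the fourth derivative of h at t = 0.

Multiply each power in the prefactor through the base expansion.
The coefficient of t^4 in the expansion is 16, so h^(4)(0) = 4! * (16) = 384.

384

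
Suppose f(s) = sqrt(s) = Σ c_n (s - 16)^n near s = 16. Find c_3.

1/16384

[(s - 16)^0] = 4;  [(s - 16)^1] = 1/8;  [(s - 16)^2] = -1/512;  [(s - 16)^3] = 1/16384.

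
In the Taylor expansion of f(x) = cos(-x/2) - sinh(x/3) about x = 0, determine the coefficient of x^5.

-1/29160

Expand each term separately and add.
f(0) = 1
f′(0) = -1/3
f′′(0) = -1/4
f′′′(0) = -1/27
f^(4)(0) = 1/16
f^(5)(0) = -1/243
So c_5 = f^(5)(0)/5! = -1/29160.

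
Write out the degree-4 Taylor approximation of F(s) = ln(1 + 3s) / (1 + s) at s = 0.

-147*s^4/4 + 33*s^3/2 - 15*s^2/2 + 3*s

Expand each factor separately, then convolve coefficients.
F(0) = 0
F′(0) = 3
F′′(0) = -15
F′′′(0) = 99
F^(4)(0) = -882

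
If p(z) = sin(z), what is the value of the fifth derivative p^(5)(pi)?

Differentiate repeatedly and evaluate at the center.
From the series, [(z - pi)^5] p = -1/120; multiply by 5! = 120 to get -1.

-1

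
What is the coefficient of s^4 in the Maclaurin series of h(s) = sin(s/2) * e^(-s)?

Write out both Maclaurin series and multiply, keeping only the needed powers.

-1/16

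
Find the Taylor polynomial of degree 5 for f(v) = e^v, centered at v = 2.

Apply the Taylor formula c_k = f^(k)(a)/k!.
f(2) = e^(2)
f′(2) = e^(2)
f′′(2) = e^(2)
f′′′(2) = e^(2)
f^(4)(2) = e^(2)
f^(5)(2) = e^(2)

(v - 2)^5*e^(2)/120 + (v - 2)^4*e^(2)/24 + (v - 2)^3*e^(2)/6 + (v - 2)^2*e^(2)/2 + (v - 2)*e^(2) + e^(2)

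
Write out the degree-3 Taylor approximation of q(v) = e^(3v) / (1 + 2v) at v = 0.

Expand each factor separately, then convolve coefficients.
q(0) = 1
q′(0) = 1
q′′(0) = 5
q′′′(0) = -3
Then c_k = q^(k)(0)/k! gives each Taylor coefficient.

-v^3/2 + 5*v^2/2 + v + 1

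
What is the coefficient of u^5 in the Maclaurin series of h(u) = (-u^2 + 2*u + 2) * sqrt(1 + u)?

Multiply each power in the prefactor through the base expansion.
[u^0] = 2;  [u^1] = 3;  [u^2] = -1/4;  [u^3] = -5/8;  [u^4] = 11/64;  [u^5] = -11/128.

-11/128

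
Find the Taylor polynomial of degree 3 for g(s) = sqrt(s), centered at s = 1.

g(1) = 1
g′(1) = 1/2
g′′(1) = -1/4
g′′′(1) = 3/8

(s - 1)^3/16 - (s - 1)^2/8 + (s - 1)/2 + 1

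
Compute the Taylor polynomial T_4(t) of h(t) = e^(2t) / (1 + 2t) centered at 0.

6*t^4 - 8*t^3/3 + 2*t^2 + 1

Take the Cauchy product of the two expansions.
h(0) = 1
h′(0) = 0
h′′(0) = 4
h′′′(0) = -16
h^(4)(0) = 144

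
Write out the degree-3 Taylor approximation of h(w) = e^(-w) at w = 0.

-w^3/6 + w^2/2 - w + 1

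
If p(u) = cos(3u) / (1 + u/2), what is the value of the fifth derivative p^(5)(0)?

Write out both Maclaurin series and multiply, keeping only the needed powers.
The coefficient of u^5 in the expansion is -37/32, so p^(5)(0) = 5! * (-37/32) = -555/4.

-555/4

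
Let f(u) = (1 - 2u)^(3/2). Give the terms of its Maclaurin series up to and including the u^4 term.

3*u^4/8 + u^3/2 + 3*u^2/2 - 3*u + 1

f(0) = 1
f′(0) = -3
f′′(0) = 3
f′′′(0) = 3
f^(4)(0) = 9
The Taylor polynomial is Σ f^(k)(0)/k! · u^k.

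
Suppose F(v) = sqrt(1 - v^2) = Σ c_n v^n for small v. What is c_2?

F(0) = 1
F′(0) = 0
F′′(0) = -1
So c_2 = F′′(0)/2! = -1/2.

-1/2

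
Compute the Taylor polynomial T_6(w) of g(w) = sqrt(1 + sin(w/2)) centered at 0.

Let u equal the inner series; expand the outer function in u and truncate.
g(0) = 1
g′(0) = 1/4
g′′(0) = -1/16
g′′′(0) = -1/64
g^(4)(0) = 1/256
g^(5)(0) = 1/1024
g^(6)(0) = -1/4096

-w^6/2949120 + w^5/122880 + w^4/6144 - w^3/384 - w^2/32 + w/4 + 1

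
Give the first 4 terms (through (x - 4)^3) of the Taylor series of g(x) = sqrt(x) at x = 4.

[(x - 4)^0] = 2;  [(x - 4)^1] = 1/4;  [(x - 4)^2] = -1/64;  [(x - 4)^3] = 1/512.

(x - 4)^3/512 - (x - 4)^2/64 + (x - 4)/4 + 2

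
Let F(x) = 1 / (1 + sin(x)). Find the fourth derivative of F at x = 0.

Expand as Σ (-1)^k u^k with u equal to the inner function's series.
The coefficient of x^4 in the expansion is 2/3, so F^(4)(0) = 4! * (2/3) = 16.

16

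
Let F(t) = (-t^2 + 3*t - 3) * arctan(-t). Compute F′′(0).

Multiply each power in the prefactor through the base expansion.
The coefficient of t^2 in the expansion is -3, so F′′(0) = 2! * (-3) = -6.

-6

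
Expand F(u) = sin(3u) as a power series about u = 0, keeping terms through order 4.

-9*u^3/2 + 3*u

[u^0] = 0;  [u^1] = 3;  [u^2] = 0;  [u^3] = -9/2;  [u^4] = 0.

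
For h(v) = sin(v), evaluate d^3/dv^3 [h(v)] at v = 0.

-1

From the series, [v^3] h = -1/6; multiply by 3! = 6 to get -1.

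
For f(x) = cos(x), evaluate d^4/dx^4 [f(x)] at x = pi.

From the series, [(x - pi)^4] f = -1/24; multiply by 4! = 24 to get -1.

-1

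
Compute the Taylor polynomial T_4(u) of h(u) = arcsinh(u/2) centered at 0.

-u^3/48 + u/2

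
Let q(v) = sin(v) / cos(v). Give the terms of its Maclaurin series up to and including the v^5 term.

2*v^5/15 + v^3/3 + v

Invert the denominator's series and multiply.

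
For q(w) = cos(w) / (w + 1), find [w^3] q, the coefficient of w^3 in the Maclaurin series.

Expand 1/(denominator) as a geometric series and multiply by the numerator's series.
q(0) = 1
q′(0) = -1
q′′(0) = 1
q′′′(0) = -3
Dividing each by k! gives the coefficients c_0, ..., c_3.

-1/2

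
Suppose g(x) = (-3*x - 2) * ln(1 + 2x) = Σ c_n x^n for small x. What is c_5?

Distribute the polynomial across the series and collect like powers.

-4/5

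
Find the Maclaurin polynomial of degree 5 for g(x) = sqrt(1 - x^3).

1 - x^3/2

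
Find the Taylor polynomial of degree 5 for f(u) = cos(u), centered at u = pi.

[(u - pi)^0] = -1;  [(u - pi)^1] = 0;  [(u - pi)^2] = 1/2;  [(u - pi)^3] = 0;  [(u - pi)^4] = -1/24;  [(u - pi)^5] = 0.

-(u - pi)^4/24 + (u - pi)^2/2 - 1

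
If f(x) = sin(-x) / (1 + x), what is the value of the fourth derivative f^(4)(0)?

Multiply the two series term by term and collect like powers.
The coefficient of x^4 in the expansion is 5/6, so f^(4)(0) = 4! * (5/6) = 20.

20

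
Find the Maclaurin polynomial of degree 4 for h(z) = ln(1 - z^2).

-z^4/2 - z^2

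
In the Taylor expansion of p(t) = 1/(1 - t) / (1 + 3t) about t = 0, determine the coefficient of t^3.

-20

Multiply the two series term by term and collect like powers.
p(0) = 1
p′(0) = -2
p′′(0) = 14
p′′′(0) = -120
So c_3 = p′′′(0)/3! = -20.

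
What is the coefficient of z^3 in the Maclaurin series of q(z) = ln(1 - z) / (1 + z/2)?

-1/3

Expand each factor separately, then convolve coefficients.
[z^0] = 0;  [z^1] = -1;  [z^2] = 0;  [z^3] = -1/3.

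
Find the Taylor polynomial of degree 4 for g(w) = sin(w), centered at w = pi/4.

sqrt(2)*(w - pi/4)^4/48 - sqrt(2)*(w - pi/4)^3/12 - sqrt(2)*(w - pi/4)^2/4 + sqrt(2)*(w - pi/4)/2 + sqrt(2)/2

g(pi/4) = sqrt(2)/2
g′(pi/4) = sqrt(2)/2
g′′(pi/4) = -sqrt(2)/2
g′′′(pi/4) = -sqrt(2)/2
g^(4)(pi/4) = sqrt(2)/2
Then c_k = g^(k)(pi/4)/k! gives each Taylor coefficient.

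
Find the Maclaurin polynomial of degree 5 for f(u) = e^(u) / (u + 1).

-11*u^5/30 + 3*u^4/8 - u^3/3 + u^2/2 + 1

Use 1/(1 - r) = Σ r^k on the denominator, then take the Cauchy product.
[u^0] = 1;  [u^1] = 0;  [u^2] = 1/2;  [u^3] = -1/3;  [u^4] = 3/8;  [u^5] = -11/30.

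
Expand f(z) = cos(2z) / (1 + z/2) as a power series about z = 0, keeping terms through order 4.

11*z^4/48 + 7*z^3/8 - 7*z^2/4 - z/2 + 1

Take the Cauchy product of the two expansions.
f(0) = 1
f′(0) = -1/2
f′′(0) = -7/2
f′′′(0) = 21/4
f^(4)(0) = 11/2
Then c_k = f^(k)(0)/k! gives each Taylor coefficient.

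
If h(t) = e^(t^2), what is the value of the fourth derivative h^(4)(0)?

The coefficient of t^4 in the expansion is 1/2, so h^(4)(0) = 4! * (1/2) = 12.

12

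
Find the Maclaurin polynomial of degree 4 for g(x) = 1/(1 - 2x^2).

g(0) = 1
g′(0) = 0
g′′(0) = 4
g′′′(0) = 0
g^(4)(0) = 96
The Taylor polynomial is Σ g^(k)(0)/k! · x^k.

4*x^4 + 2*x^2 + 1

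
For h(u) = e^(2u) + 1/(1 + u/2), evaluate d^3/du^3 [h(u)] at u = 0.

Combine the two series term by term.
The coefficient of u^3 in the expansion is 29/24, so h′′′(0) = 3! * (29/24) = 29/4.

29/4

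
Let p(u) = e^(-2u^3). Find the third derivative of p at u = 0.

The coefficient of u^3 in the expansion is -2, so p′′′(0) = 3! * (-2) = -12.

-12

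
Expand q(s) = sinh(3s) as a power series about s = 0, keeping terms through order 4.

9*s^3/2 + 3*s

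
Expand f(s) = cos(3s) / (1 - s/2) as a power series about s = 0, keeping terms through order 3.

-17*s^3/8 - 17*s^2/4 + s/2 + 1

Write out both Maclaurin series and multiply, keeping only the needed powers.
f(0) = 1
f′(0) = 1/2
f′′(0) = -17/2
f′′′(0) = -51/4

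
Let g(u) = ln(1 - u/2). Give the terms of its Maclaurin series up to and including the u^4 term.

-u^4/64 - u^3/24 - u^2/8 - u/2

g(0) = 0
g′(0) = -1/2
g′′(0) = -1/4
g′′′(0) = -1/4
g^(4)(0) = -3/8
Then c_k = g^(k)(0)/k! gives each Taylor coefficient.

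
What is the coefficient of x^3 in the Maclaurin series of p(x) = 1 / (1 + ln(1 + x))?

-7/3

Use the geometric series for the reciprocal, then substitute.
p(0) = 1
p′(0) = -1
p′′(0) = 3
p′′′(0) = -14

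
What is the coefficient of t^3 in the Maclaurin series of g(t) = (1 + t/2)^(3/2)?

-1/128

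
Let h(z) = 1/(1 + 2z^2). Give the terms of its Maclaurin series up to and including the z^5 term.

4*z^4 - 2*z^2 + 1

h(0) = 1
h′(0) = 0
h′′(0) = -4
h′′′(0) = 0
h^(4)(0) = 96
h^(5)(0) = 0
Dividing each by k! gives the coefficients c_0, ..., c_5.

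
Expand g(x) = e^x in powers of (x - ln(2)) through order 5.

(x - ln(2))^5/60 + (x - ln(2))^4/12 + (x - ln(2))^3/3 + (x - ln(2))^2 + 2*(x - ln(2)) + 2

Use the known series and substitute for the argument.
[(x - ln(2))^0] = 2;  [(x - ln(2))^1] = 2;  [(x - ln(2))^2] = 1;  [(x - ln(2))^3] = 1/3;  [(x - ln(2))^4] = 1/12;  [(x - ln(2))^5] = 1/60.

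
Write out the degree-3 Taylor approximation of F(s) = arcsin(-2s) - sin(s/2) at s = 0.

-21*s^3/16 - 5*s/2

Combine the two series term by term.
F(0) = 0
F′(0) = -5/2
F′′(0) = 0
F′′′(0) = -63/8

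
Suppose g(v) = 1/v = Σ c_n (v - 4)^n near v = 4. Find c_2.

g(4) = 1/4
g′(4) = -1/16
g′′(4) = 1/32
So c_2 = g′′(4)/2! = 1/64.

1/64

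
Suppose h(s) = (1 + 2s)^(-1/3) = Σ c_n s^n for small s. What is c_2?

Compute the successive derivatives at the expansion point and divide by k!.

8/9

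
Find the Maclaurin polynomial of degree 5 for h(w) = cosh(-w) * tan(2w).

341*w^5/60 + 11*w^3/3 + 2*w

Take the Cauchy product of the two expansions.
h(0) = 0
h′(0) = 2
h′′(0) = 0
h′′′(0) = 22
h^(4)(0) = 0
h^(5)(0) = 682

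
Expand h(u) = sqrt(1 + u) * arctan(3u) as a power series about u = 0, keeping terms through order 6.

30489*u^6/1280 + 31749*u^5/640 - 69*u^4/16 - 75*u^3/8 + 3*u^2/2 + 3*u

Multiply the two series term by term and collect like powers.
h(0) = 0
h′(0) = 3
h′′(0) = 3
h′′′(0) = -225/4
h^(4)(0) = -207/2
h^(5)(0) = 95247/16
h^(6)(0) = 274401/16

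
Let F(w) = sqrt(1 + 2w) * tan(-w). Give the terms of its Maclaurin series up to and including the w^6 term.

-47*w^6/40 + 79*w^5/120 - 5*w^4/6 + w^3/6 - w^2 - w

Expand each factor separately, then convolve coefficients.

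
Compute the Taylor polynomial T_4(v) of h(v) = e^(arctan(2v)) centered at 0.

Compose series: expand the inner function first, then feed it into the outer expansion.
[v^0] = 1;  [v^1] = 2;  [v^2] = 2;  [v^3] = -4/3;  [v^4] = -14/3.

-14*v^4/3 - 4*v^3/3 + 2*v^2 + 2*v + 1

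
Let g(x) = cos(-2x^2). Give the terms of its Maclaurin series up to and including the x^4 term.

Compute the successive derivatives at the expansion point and divide by k!.
[x^0] = 1;  [x^1] = 0;  [x^2] = 0;  [x^3] = 0;  [x^4] = -2.

1 - 2*x^4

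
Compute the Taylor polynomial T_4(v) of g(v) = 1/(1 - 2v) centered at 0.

16*v^4 + 8*v^3 + 4*v^2 + 2*v + 1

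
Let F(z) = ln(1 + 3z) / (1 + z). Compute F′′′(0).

Multiply the two series term by term and collect like powers.
The coefficient of z^3 in the expansion is 33/2, so F′′′(0) = 3! * (33/2) = 99.

99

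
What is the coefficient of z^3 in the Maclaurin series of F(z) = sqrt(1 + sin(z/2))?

Substitute the inner expansion into the outer series and collect powers.
F(0) = 1
F′(0) = 1/4
F′′(0) = -1/16
F′′′(0) = -1/64
So c_3 = F′′′(0)/3! = -1/384.

-1/384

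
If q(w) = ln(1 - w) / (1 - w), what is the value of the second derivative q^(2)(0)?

Expand 1/(denominator) as a geometric series and multiply by the numerator's series.
The coefficient of w^2 in the expansion is -3/2, so q′′(0) = 2! * (-3/2) = -3.

-3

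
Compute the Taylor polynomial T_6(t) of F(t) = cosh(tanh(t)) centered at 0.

97*t^6/720 - 7*t^4/24 + t^2/2 + 1

Plug the Maclaurin series of the inner function into that of the outer and collect terms.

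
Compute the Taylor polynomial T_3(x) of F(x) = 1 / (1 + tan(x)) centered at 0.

-4*x^3/3 + x^2 - x + 1

Use the geometric series for the reciprocal, then substitute.
F(0) = 1
F′(0) = -1
F′′(0) = 2
F′′′(0) = -8
Dividing each by k! gives the coefficients c_0, ..., c_3.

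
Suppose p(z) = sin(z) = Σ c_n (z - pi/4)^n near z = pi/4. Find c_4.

sqrt(2)/48

[(z - pi/4)^0] = sqrt(2)/2;  [(z - pi/4)^1] = sqrt(2)/2;  [(z - pi/4)^2] = -sqrt(2)/4;  [(z - pi/4)^3] = -sqrt(2)/12;  [(z - pi/4)^4] = sqrt(2)/48.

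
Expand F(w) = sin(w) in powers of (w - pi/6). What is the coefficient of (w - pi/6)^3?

-sqrt(3)/12

F(pi/6) = 1/2
F′(pi/6) = sqrt(3)/2
F′′(pi/6) = -1/2
F′′′(pi/6) = -sqrt(3)/2
So c_3 = F′′′(pi/6)/3! = -sqrt(3)/12.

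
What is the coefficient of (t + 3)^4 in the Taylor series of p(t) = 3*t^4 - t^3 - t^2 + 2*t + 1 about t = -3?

3

Compute the successive derivatives at the expansion point and divide by k!.
p(-3) = 256
p′(-3) = -343
p′′(-3) = 340
p′′′(-3) = -222
p^(4)(-3) = 72
So c_4 = p^(4)(-3)/4! = 3.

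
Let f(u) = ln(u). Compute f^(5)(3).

8/81

Apply the Taylor formula c_k = f^(k)(a)/k!.
The coefficient of (u - 3)^5 in the expansion is 1/1215, so f^(5)(3) = 5! * (1/1215) = 8/81.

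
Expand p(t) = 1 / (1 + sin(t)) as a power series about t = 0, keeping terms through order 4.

2*t^4/3 - 5*t^3/6 + t^2 - t + 1

Use the geometric series for the reciprocal, then substitute.
p(0) = 1
p′(0) = -1
p′′(0) = 2
p′′′(0) = -5
p^(4)(0) = 16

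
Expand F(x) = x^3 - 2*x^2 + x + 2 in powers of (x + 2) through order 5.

Apply the Taylor formula c_k = f^(k)(a)/k!.

(x + 2)^3 - 8*(x + 2)^2 + 21*(x + 2) - 16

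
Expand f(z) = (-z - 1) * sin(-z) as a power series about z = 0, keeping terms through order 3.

Multiply each power in the prefactor through the base expansion.
[z^0] = 0;  [z^1] = 1;  [z^2] = 1;  [z^3] = -1/6.

-z^3/6 + z^2 + z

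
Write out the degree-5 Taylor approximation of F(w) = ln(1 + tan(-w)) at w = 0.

-2*w^5/3 - 7*w^4/12 - 2*w^3/3 - w^2/2 - w

Plug the Maclaurin series of the inner function into that of the outer and collect terms.
[w^0] = 0;  [w^1] = -1;  [w^2] = -1/2;  [w^3] = -2/3;  [w^4] = -7/12;  [w^5] = -2/3.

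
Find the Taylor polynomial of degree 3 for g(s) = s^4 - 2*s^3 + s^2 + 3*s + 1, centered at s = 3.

g(3) = 46
g′(3) = 63
g′′(3) = 74
g′′′(3) = 60
Then c_k = g^(k)(3)/k! gives each Taylor coefficient.

10*(s - 3)^3 + 37*(s - 3)^2 + 63*(s - 3) + 46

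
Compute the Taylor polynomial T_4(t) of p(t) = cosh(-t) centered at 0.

Differentiate repeatedly and evaluate at the center.
[t^0] = 1;  [t^1] = 0;  [t^2] = 1/2;  [t^3] = 0;  [t^4] = 1/24.

t^4/24 + t^2/2 + 1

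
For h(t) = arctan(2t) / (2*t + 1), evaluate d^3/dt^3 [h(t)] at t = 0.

Use 1/(1 - r) = Σ r^k on the denominator, then take the Cauchy product.
The coefficient of t^3 in the expansion is 16/3, so h′′′(0) = 3! * (16/3) = 32.

32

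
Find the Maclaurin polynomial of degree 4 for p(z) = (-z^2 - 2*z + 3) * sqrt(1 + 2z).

-19*z^4/8 + 3*z^3/2 - 9*z^2/2 + z + 3

Multiply each power in the prefactor through the base expansion.
p(0) = 3
p′(0) = 1
p′′(0) = -9
p′′′(0) = 9
p^(4)(0) = -57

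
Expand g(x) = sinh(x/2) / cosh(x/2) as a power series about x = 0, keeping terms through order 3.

-x^3/24 + x/2

Invert the denominator's series and multiply.
g(0) = 0
g′(0) = 1/2
g′′(0) = 0
g′′′(0) = -1/4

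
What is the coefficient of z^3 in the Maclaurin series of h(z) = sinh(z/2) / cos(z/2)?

Write the quotient as an unknown series and match coefficients against numerator = denominator · series.

1/12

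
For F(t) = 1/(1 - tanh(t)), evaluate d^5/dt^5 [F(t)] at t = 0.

Let u equal the inner series; expand the outer function in u and truncate.
From the series, [t^5] F = 2/15; multiply by 5! = 120 to get 16.

16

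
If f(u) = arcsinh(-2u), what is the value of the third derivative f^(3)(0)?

8

From the series, [u^3] f = 4/3; multiply by 3! = 6 to get 8.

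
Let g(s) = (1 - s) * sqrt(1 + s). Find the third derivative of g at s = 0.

9/8

Distribute the polynomial across the series and collect like powers.
From the series, [s^3] g = 3/16; multiply by 3! = 6 to get 9/8.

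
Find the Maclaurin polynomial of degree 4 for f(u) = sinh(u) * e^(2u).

Multiply the two series term by term and collect like powers.
[u^0] = 0;  [u^1] = 1;  [u^2] = 2;  [u^3] = 13/6;  [u^4] = 5/3.

5*u^4/3 + 13*u^3/6 + 2*u^2 + u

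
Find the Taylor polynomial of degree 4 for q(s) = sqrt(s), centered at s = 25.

-(s - 25)^4/2000000 + (s - 25)^3/50000 - (s - 25)^2/1000 + (s - 25)/10 + 5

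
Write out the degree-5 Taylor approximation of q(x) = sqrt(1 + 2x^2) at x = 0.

-x^4/2 + x^2 + 1

q(0) = 1
q′(0) = 0
q′′(0) = 2
q′′′(0) = 0
q^(4)(0) = -12
q^(5)(0) = 0
The Taylor polynomial is Σ q^(k)(0)/k! · x^k.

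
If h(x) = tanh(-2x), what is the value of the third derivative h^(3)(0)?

16

Differentiate repeatedly and evaluate at the center.
The coefficient of x^3 in the expansion is 8/3, so h′′′(0) = 3! * (8/3) = 16.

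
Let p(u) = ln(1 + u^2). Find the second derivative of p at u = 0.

2

The coefficient of u^2 in the expansion is 1, so p′′(0) = 2! * (1) = 2.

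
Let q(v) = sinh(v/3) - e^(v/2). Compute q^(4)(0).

Combine the two series term by term.
The coefficient of v^4 in the expansion is -1/384, so q^(4)(0) = 4! * (-1/384) = -1/16.

-1/16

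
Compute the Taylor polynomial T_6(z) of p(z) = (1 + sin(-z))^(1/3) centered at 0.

-32*z^6/32805 - 61*z^5/29160 - z^4/243 - z^3/162 - z^2/9 - z/3 + 1

Substitute the inner expansion into the outer series and collect powers.
p(0) = 1
p′(0) = -1/3
p′′(0) = -2/9
p′′′(0) = -1/27
p^(4)(0) = -8/81
p^(5)(0) = -61/243
p^(6)(0) = -512/729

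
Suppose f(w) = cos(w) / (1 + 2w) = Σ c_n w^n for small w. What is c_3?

Take the Cauchy product of the two expansions.
f(0) = 1
f′(0) = -2
f′′(0) = 7
f′′′(0) = -42
So c_3 = f′′′(0)/3! = -7.

-7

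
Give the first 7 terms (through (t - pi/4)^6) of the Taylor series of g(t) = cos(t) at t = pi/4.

Differentiate repeatedly and evaluate at the center.

-sqrt(2)*(t - pi/4)^6/1440 - sqrt(2)*(t - pi/4)^5/240 + sqrt(2)*(t - pi/4)^4/48 + sqrt(2)*(t - pi/4)^3/12 - sqrt(2)*(t - pi/4)^2/4 - sqrt(2)*(t - pi/4)/2 + sqrt(2)/2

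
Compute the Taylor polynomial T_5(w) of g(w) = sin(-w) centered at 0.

Compute the successive derivatives at the expansion point and divide by k!.
g(0) = 0
g′(0) = -1
g′′(0) = 0
g′′′(0) = 1
g^(4)(0) = 0
g^(5)(0) = -1
Then c_k = g^(k)(0)/k! gives each Taylor coefficient.

-w^5/120 + w^3/6 - w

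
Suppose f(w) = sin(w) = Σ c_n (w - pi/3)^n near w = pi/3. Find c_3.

-1/12

Compute the successive derivatives at the expansion point and divide by k!.
f(pi/3) = sqrt(3)/2
f′(pi/3) = 1/2
f′′(pi/3) = -sqrt(3)/2
f′′′(pi/3) = -1/2
So c_3 = f′′′(pi/3)/3! = -1/12.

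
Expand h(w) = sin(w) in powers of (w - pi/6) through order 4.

(w - pi/6)^4/48 - sqrt(3)*(w - pi/6)^3/12 - (w - pi/6)^2/4 + sqrt(3)*(w - pi/6)/2 + 1/2

Differentiate repeatedly and evaluate at the center.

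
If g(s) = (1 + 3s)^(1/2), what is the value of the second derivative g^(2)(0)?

Compute the successive derivatives at the expansion point and divide by k!.
From the series, [s^2] g = -9/8; multiply by 2! = 2 to get -9/4.

-9/4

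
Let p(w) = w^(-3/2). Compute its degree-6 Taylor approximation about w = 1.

3003*(w - 1)^6/1024 - 693*(w - 1)^5/256 + 315*(w - 1)^4/128 - 35*(w - 1)^3/16 + 15*(w - 1)^2/8 - 3*(w - 1)/2 + 1

p(1) = 1
p′(1) = -3/2
p′′(1) = 15/4
p′′′(1) = -105/8
p^(4)(1) = 945/16
p^(5)(1) = -10395/32
p^(6)(1) = 135135/64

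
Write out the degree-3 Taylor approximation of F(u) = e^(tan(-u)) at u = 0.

Let u equal the inner series; expand the outer function in u and truncate.
[u^0] = 1;  [u^1] = -1;  [u^2] = 1/2;  [u^3] = -1/2.

-u^3/2 + u^2/2 - u + 1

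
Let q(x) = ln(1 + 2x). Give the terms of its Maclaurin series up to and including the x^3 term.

8*x^3/3 - 2*x^2 + 2*x

Apply the Taylor formula c_k = f^(k)(a)/k!.
[x^0] = 0;  [x^1] = 2;  [x^2] = -2;  [x^3] = 8/3.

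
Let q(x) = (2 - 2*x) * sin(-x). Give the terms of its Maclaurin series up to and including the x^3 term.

x^3/3 + 2*x^2 - 2*x

Shift and add copies of the series according to the polynomial's terms.
q(0) = 0
q′(0) = -2
q′′(0) = 4
q′′′(0) = 2
Dividing each by k! gives the coefficients c_0, ..., c_3.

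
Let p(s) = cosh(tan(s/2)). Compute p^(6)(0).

Plug the Maclaurin series of the inner function into that of the outer and collect terms.
The coefficient of s^6 in the expansion is 59/15360, so p^(6)(0) = 6! * (59/15360) = 177/64.

177/64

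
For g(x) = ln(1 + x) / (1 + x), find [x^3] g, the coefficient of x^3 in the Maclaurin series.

Take the Cauchy product of the two expansions.
g(0) = 0
g′(0) = 1
g′′(0) = -3
g′′′(0) = 11
Then c_k = g^(k)(0)/k! gives each Taylor coefficient.

11/6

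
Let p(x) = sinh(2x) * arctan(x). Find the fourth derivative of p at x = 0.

Expand each factor separately, then convolve coefficients.
From the series, [x^4] p = 2/3; multiply by 4! = 24 to get 16.

16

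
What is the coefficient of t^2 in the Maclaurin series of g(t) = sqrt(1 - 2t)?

-1/2

Differentiate repeatedly and evaluate at the center.
g(0) = 1
g′(0) = -1
g′′(0) = -1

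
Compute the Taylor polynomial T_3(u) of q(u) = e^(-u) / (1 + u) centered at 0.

Write out both Maclaurin series and multiply, keeping only the needed powers.
q(0) = 1
q′(0) = -2
q′′(0) = 5
q′′′(0) = -16
Dividing each by k! gives the coefficients c_0, ..., c_3.

-8*u^3/3 + 5*u^2/2 - 2*u + 1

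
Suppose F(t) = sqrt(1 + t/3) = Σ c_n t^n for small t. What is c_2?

-1/72

c_2 = F′′(0)/2! = -1/72.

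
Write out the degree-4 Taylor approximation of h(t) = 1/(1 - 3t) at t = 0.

81*t^4 + 27*t^3 + 9*t^2 + 3*t + 1

h(0) = 1
h′(0) = 3
h′′(0) = 18
h′′′(0) = 162
h^(4)(0) = 1944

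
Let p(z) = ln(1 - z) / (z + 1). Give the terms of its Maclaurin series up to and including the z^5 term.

-47*z^5/60 + 7*z^4/12 - 5*z^3/6 + z^2/2 - z

Expand 1/(denominator) as a geometric series and multiply by the numerator's series.
p(0) = 0
p′(0) = -1
p′′(0) = 1
p′′′(0) = -5
p^(4)(0) = 14
p^(5)(0) = -94
Then c_k = p^(k)(0)/k! gives each Taylor coefficient.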